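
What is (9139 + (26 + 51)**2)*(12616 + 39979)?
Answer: 792501460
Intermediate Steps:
(9139 + (26 + 51)**2)*(12616 + 39979) = (9139 + 77**2)*52595 = (9139 + 5929)*52595 = 15068*52595 = 792501460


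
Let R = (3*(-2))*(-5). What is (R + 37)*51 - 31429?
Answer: -28012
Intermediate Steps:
R = 30 (R = -6*(-5) = 30)
(R + 37)*51 - 31429 = (30 + 37)*51 - 31429 = 67*51 - 31429 = 3417 - 31429 = -28012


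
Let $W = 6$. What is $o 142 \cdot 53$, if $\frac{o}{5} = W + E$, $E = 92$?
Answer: $3687740$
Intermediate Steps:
$o = 490$ ($o = 5 \left(6 + 92\right) = 5 \cdot 98 = 490$)
$o 142 \cdot 53 = 490 \cdot 142 \cdot 53 = 69580 \cdot 53 = 3687740$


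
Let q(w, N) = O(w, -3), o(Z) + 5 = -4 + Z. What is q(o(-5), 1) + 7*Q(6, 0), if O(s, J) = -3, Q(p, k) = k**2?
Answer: -3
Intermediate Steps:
o(Z) = -9 + Z (o(Z) = -5 + (-4 + Z) = -9 + Z)
q(w, N) = -3
q(o(-5), 1) + 7*Q(6, 0) = -3 + 7*0**2 = -3 + 7*0 = -3 + 0 = -3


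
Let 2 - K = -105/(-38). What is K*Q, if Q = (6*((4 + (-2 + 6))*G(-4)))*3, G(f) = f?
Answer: 8352/19 ≈ 439.58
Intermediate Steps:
K = -29/38 (K = 2 - (-105)/(-38) = 2 - (-105)*(-1)/38 = 2 - 1*105/38 = 2 - 105/38 = -29/38 ≈ -0.76316)
Q = -576 (Q = (6*((4 + (-2 + 6))*(-4)))*3 = (6*((4 + 4)*(-4)))*3 = (6*(8*(-4)))*3 = (6*(-32))*3 = -192*3 = -576)
K*Q = -29/38*(-576) = 8352/19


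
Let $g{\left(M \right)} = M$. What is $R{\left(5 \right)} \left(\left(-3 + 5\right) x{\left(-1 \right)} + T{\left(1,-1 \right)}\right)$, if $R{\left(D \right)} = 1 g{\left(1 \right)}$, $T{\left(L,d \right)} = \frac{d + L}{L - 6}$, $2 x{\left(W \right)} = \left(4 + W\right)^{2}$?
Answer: $9$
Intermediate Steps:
$x{\left(W \right)} = \frac{\left(4 + W\right)^{2}}{2}$
$T{\left(L,d \right)} = \frac{L + d}{-6 + L}$
$R{\left(D \right)} = 1$ ($R{\left(D \right)} = 1 \cdot 1 = 1$)
$R{\left(5 \right)} \left(\left(-3 + 5\right) x{\left(-1 \right)} + T{\left(1,-1 \right)}\right) = 1 \left(\left(-3 + 5\right) \frac{\left(4 - 1\right)^{2}}{2} + \frac{1 - 1}{-6 + 1}\right) = 1 \left(2 \frac{3^{2}}{2} + \frac{1}{-5} \cdot 0\right) = 1 \left(2 \cdot \frac{1}{2} \cdot 9 - 0\right) = 1 \left(2 \cdot \frac{9}{2} + 0\right) = 1 \left(9 + 0\right) = 1 \cdot 9 = 9$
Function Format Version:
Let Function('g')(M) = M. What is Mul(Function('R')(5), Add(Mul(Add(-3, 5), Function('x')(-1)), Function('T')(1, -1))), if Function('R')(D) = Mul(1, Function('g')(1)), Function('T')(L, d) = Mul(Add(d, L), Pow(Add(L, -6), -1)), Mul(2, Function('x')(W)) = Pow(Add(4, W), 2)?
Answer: 9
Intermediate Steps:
Function('x')(W) = Mul(Rational(1, 2), Pow(Add(4, W), 2))
Function('T')(L, d) = Mul(Pow(Add(-6, L), -1), Add(L, d)) (Function('T')(L, d) = Mul(Add(L, d), Pow(Add(-6, L), -1)) = Mul(Pow(Add(-6, L), -1), Add(L, d)))
Function('R')(D) = 1 (Function('R')(D) = Mul(1, 1) = 1)
Mul(Function('R')(5), Add(Mul(Add(-3, 5), Function('x')(-1)), Function('T')(1, -1))) = Mul(1, Add(Mul(Add(-3, 5), Mul(Rational(1, 2), Pow(Add(4, -1), 2))), Mul(Pow(Add(-6, 1), -1), Add(1, -1)))) = Mul(1, Add(Mul(2, Mul(Rational(1, 2), Pow(3, 2))), Mul(Pow(-5, -1), 0))) = Mul(1, Add(Mul(2, Mul(Rational(1, 2), 9)), Mul(Rational(-1, 5), 0))) = Mul(1, Add(Mul(2, Rational(9, 2)), 0)) = Mul(1, Add(9, 0)) = Mul(1, 9) = 9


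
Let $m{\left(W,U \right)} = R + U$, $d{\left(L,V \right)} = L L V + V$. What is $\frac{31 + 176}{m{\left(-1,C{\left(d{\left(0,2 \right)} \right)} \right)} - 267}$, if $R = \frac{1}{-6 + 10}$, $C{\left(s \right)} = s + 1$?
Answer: $- \frac{828}{1055} \approx -0.78483$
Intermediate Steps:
$d{\left(L,V \right)} = V + V L^{2}$ ($d{\left(L,V \right)} = L^{2} V + V = V L^{2} + V = V + V L^{2}$)
$C{\left(s \right)} = 1 + s$
$R = \frac{1}{4} \approx 0.25$
$m{\left(W,U \right)} = \frac{1}{4} + U$
$\frac{31 + 176}{m{\left(-1,C{\left(d{\left(0,2 \right)} \right)} \right)} - 267} = \frac{31 + 176}{\left(\frac{1}{4} + \left(1 + 2 \left(1 + 0^{2}\right)\right)\right) - 267} = \frac{207}{\left(\frac{1}{4} + \left(1 + 2 \left(1 + 0\right)\right)\right) - 267} = \frac{207}{\left(\frac{1}{4} + \left(1 + 2 \cdot 1\right)\right) - 267} = \frac{207}{\left(\frac{1}{4} + \left(1 + 2\right)\right) - 267} = \frac{207}{\left(\frac{1}{4} + 3\right) - 267} = \frac{207}{\frac{13}{4} - 267} = \frac{207}{- \frac{1055}{4}} = 207 \left(- \frac{4}{1055}\right) = - \frac{828}{1055}$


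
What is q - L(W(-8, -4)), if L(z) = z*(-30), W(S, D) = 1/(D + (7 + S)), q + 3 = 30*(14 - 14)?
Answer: -9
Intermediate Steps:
q = -3 (q = -3 + 30*(14 - 14) = -3 + 30*0 = -3 + 0 = -3)
W(S, D) = 1/(7 + D + S)
L(z) = -30*z
q - L(W(-8, -4)) = -3 - (-30)/(7 - 4 - 8) = -3 - (-30)/(-5) = -3 - (-30)*(-1)/5 = -3 - 1*6 = -3 - 6 = -9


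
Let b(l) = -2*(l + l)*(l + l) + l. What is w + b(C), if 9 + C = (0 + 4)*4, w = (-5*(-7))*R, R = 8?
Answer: -105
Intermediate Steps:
w = 280 (w = -5*(-7)*8 = 35*8 = 280)
C = 7 (C = -9 + (0 + 4)*4 = -9 + 4*4 = -9 + 16 = 7)
b(l) = l - 8*l² (b(l) = -2*2*l*2*l + l = -8*l² + l = l - 8*l²)
w + b(C) = 280 + 7*(1 - 8*7) = 280 + 7*(1 - 56) = 280 + 7*(-55) = 280 - 385 = -105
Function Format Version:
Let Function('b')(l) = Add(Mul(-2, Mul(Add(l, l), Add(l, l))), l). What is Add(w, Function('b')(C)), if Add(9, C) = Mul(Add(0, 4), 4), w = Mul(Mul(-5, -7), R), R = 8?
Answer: -105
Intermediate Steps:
w = 280 (w = Mul(Mul(-5, -7), 8) = Mul(35, 8) = 280)
C = 7 (C = Add(-9, Mul(Add(0, 4), 4)) = Add(-9, Mul(4, 4)) = Add(-9, 16) = 7)
Function('b')(l) = Add(l, Mul(-8, Pow(l, 2))) (Function('b')(l) = Add(Mul(-2, Mul(Mul(2, l), Mul(2, l))), l) = Add(Mul(-2, Mul(4, Pow(l, 2))), l) = Add(Mul(-8, Pow(l, 2)), l) = Add(l, Mul(-8, Pow(l, 2))))
Add(w, Function('b')(C)) = Add(280, Mul(7, Add(1, Mul(-8, 7)))) = Add(280, Mul(7, Add(1, -56))) = Add(280, Mul(7, -55)) = Add(280, -385) = -105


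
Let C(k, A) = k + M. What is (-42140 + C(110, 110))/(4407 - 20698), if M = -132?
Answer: 42162/16291 ≈ 2.5881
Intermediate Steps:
C(k, A) = -132 + k (C(k, A) = k - 132 = -132 + k)
(-42140 + C(110, 110))/(4407 - 20698) = (-42140 + (-132 + 110))/(4407 - 20698) = (-42140 - 22)/(-16291) = -42162*(-1/16291) = 42162/16291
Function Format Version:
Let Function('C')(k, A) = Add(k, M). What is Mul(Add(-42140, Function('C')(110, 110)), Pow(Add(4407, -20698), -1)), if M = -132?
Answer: Rational(42162, 16291) ≈ 2.5881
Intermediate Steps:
Function('C')(k, A) = Add(-132, k) (Function('C')(k, A) = Add(k, -132) = Add(-132, k))
Mul(Add(-42140, Function('C')(110, 110)), Pow(Add(4407, -20698), -1)) = Mul(Add(-42140, Add(-132, 110)), Pow(Add(4407, -20698), -1)) = Mul(Add(-42140, -22), Pow(-16291, -1)) = Mul(-42162, Rational(-1, 16291)) = Rational(42162, 16291)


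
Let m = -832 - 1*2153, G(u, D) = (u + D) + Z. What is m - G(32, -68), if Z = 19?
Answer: -2968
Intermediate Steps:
G(u, D) = 19 + D + u (G(u, D) = (u + D) + 19 = (D + u) + 19 = 19 + D + u)
m = -2985 (m = -832 - 2153 = -2985)
m - G(32, -68) = -2985 - (19 - 68 + 32) = -2985 - 1*(-17) = -2985 + 17 = -2968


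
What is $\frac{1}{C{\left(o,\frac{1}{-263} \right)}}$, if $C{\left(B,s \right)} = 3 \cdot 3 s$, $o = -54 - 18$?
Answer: $- \frac{263}{9} \approx -29.222$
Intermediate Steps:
$o = -72$
$C{\left(B,s \right)} = 9 s$
$\frac{1}{C{\left(o,\frac{1}{-263} \right)}} = \frac{1}{9 \frac{1}{-263}} = \frac{1}{9 \left(- \frac{1}{263}\right)} = \frac{1}{- \frac{9}{263}} = - \frac{263}{9}$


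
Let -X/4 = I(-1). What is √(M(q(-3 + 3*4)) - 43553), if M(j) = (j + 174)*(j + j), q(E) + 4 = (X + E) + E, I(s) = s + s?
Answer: 3*I*√3881 ≈ 186.89*I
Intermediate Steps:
I(s) = 2*s
X = 8 (X = -8*(-1) = -4*(-2) = 8)
q(E) = 4 + 2*E (q(E) = -4 + ((8 + E) + E) = -4 + (8 + 2*E) = 4 + 2*E)
M(j) = 2*j*(174 + j) (M(j) = (174 + j)*(2*j) = 2*j*(174 + j))
√(M(q(-3 + 3*4)) - 43553) = √(2*(4 + 2*(-3 + 3*4))*(174 + (4 + 2*(-3 + 3*4))) - 43553) = √(2*(4 + 2*(-3 + 12))*(174 + (4 + 2*(-3 + 12))) - 43553) = √(2*(4 + 2*9)*(174 + (4 + 2*9)) - 43553) = √(2*(4 + 18)*(174 + (4 + 18)) - 43553) = √(2*22*(174 + 22) - 43553) = √(2*22*196 - 43553) = √(8624 - 43553) = √(-34929) = 3*I*√3881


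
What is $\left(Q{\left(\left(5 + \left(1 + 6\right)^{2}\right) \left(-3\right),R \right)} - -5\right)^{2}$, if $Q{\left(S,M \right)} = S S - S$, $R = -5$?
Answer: $697540921$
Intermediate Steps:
$Q{\left(S,M \right)} = S^{2} - S$
$\left(Q{\left(\left(5 + \left(1 + 6\right)^{2}\right) \left(-3\right),R \right)} - -5\right)^{2} = \left(\left(5 + \left(1 + 6\right)^{2}\right) \left(-3\right) \left(-1 + \left(5 + \left(1 + 6\right)^{2}\right) \left(-3\right)\right) - -5\right)^{2} = \left(\left(5 + 7^{2}\right) \left(-3\right) \left(-1 + \left(5 + 7^{2}\right) \left(-3\right)\right) + \left(6 - 1\right)\right)^{2} = \left(\left(5 + 49\right) \left(-3\right) \left(-1 + \left(5 + 49\right) \left(-3\right)\right) + 5\right)^{2} = \left(54 \left(-3\right) \left(-1 + 54 \left(-3\right)\right) + 5\right)^{2} = \left(- 162 \left(-1 - 162\right) + 5\right)^{2} = \left(\left(-162\right) \left(-163\right) + 5\right)^{2} = \left(26406 + 5\right)^{2} = 26411^{2} = 697540921$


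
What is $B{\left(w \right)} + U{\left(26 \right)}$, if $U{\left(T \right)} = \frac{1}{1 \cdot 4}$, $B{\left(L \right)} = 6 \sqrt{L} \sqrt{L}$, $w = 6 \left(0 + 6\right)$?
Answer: $\frac{865}{4} \approx 216.25$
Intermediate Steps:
$w = 36$ ($w = 6 \cdot 6 = 36$)
$B{\left(L \right)} = 6 L$
$U{\left(T \right)} = \frac{1}{4}$
$B{\left(w \right)} + U{\left(26 \right)} = 6 \cdot 36 + \frac{1}{4} = 216 + \frac{1}{4} = \frac{865}{4}$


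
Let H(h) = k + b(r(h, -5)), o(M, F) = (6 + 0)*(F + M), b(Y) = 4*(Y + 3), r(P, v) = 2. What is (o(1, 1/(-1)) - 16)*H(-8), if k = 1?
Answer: -336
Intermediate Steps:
b(Y) = 12 + 4*Y (b(Y) = 4*(3 + Y) = 12 + 4*Y)
o(M, F) = 6*F + 6*M (o(M, F) = 6*(F + M) = 6*F + 6*M)
H(h) = 21 (H(h) = 1 + (12 + 4*2) = 1 + (12 + 8) = 1 + 20 = 21)
(o(1, 1/(-1)) - 16)*H(-8) = ((6/(-1) + 6*1) - 16)*21 = ((6*(-1) + 6) - 16)*21 = ((-6 + 6) - 16)*21 = (0 - 16)*21 = -16*21 = -336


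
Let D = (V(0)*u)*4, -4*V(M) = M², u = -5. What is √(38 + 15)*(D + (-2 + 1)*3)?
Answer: -3*√53 ≈ -21.840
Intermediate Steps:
V(M) = -M²/4
D = 0 (D = (-¼*0²*(-5))*4 = (-¼*0*(-5))*4 = (0*(-5))*4 = 0*4 = 0)
√(38 + 15)*(D + (-2 + 1)*3) = √(38 + 15)*(0 + (-2 + 1)*3) = √53*(0 - 1*3) = √53*(0 - 3) = √53*(-3) = -3*√53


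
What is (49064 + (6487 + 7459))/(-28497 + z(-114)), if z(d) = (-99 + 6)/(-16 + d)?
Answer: -8191300/3704517 ≈ -2.2112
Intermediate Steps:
z(d) = -93/(-16 + d)
(49064 + (6487 + 7459))/(-28497 + z(-114)) = (49064 + (6487 + 7459))/(-28497 - 93/(-16 - 114)) = (49064 + 13946)/(-28497 - 93/(-130)) = 63010/(-28497 - 93*(-1/130)) = 63010/(-28497 + 93/130) = 63010/(-3704517/130) = 63010*(-130/3704517) = -8191300/3704517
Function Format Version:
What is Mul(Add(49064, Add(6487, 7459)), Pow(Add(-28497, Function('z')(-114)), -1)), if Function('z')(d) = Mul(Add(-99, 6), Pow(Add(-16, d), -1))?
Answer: Rational(-8191300, 3704517) ≈ -2.2112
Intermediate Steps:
Function('z')(d) = Mul(-93, Pow(Add(-16, d), -1))
Mul(Add(49064, Add(6487, 7459)), Pow(Add(-28497, Function('z')(-114)), -1)) = Mul(Add(49064, Add(6487, 7459)), Pow(Add(-28497, Mul(-93, Pow(Add(-16, -114), -1))), -1)) = Mul(Add(49064, 13946), Pow(Add(-28497, Mul(-93, Pow(-130, -1))), -1)) = Mul(63010, Pow(Add(-28497, Mul(-93, Rational(-1, 130))), -1)) = Mul(63010, Pow(Add(-28497, Rational(93, 130)), -1)) = Mul(63010, Pow(Rational(-3704517, 130), -1)) = Mul(63010, Rational(-130, 3704517)) = Rational(-8191300, 3704517)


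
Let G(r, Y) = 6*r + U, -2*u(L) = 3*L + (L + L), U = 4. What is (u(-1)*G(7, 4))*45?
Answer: 5175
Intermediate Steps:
u(L) = -5*L/2 (u(L) = -(3*L + (L + L))/2 = -(3*L + 2*L)/2 = -5*L/2)
G(r, Y) = 4 + 6*r (G(r, Y) = 6*r + 4 = 4 + 6*r)
(u(-1)*G(7, 4))*45 = ((-5/2*(-1))*(4 + 6*7))*45 = (5*(4 + 42)/2)*45 = ((5/2)*46)*45 = 115*45 = 5175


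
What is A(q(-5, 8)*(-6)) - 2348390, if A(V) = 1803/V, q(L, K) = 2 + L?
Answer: -14089739/6 ≈ -2.3483e+6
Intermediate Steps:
A(q(-5, 8)*(-6)) - 2348390 = 1803/(((2 - 5)*(-6))) - 2348390 = 1803/((-3*(-6))) - 2348390 = 1803/18 - 2348390 = 1803*(1/18) - 2348390 = 601/6 - 2348390 = -14089739/6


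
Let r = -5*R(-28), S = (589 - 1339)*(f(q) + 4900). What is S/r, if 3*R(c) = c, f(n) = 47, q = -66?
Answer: -1113075/14 ≈ -79505.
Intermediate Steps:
R(c) = c/3
S = -3710250 (S = (589 - 1339)*(47 + 4900) = -750*4947 = -3710250)
r = 140/3 (r = -5*(-28)/3 = -5*(-28/3) = 140/3 ≈ 46.667)
S/r = -3710250/140/3 = -3710250*3/140 = -1113075/14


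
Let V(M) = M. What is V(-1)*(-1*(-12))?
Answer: -12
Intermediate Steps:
V(-1)*(-1*(-12)) = -(-1)*(-12) = -1*12 = -12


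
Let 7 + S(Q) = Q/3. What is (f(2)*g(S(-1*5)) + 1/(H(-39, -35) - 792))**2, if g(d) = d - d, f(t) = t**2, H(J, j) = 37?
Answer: 1/570025 ≈ 1.7543e-6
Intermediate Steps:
S(Q) = -7 + Q/3
g(d) = 0
(f(2)*g(S(-1*5)) + 1/(H(-39, -35) - 792))**2 = (2**2*0 + 1/(37 - 792))**2 = (4*0 + 1/(-755))**2 = (0 - 1/755)**2 = (-1/755)**2 = 1/570025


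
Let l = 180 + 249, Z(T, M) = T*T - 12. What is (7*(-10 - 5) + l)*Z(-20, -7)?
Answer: 125712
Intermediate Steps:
Z(T, M) = -12 + T**2 (Z(T, M) = T**2 - 12 = -12 + T**2)
l = 429
(7*(-10 - 5) + l)*Z(-20, -7) = (7*(-10 - 5) + 429)*(-12 + (-20)**2) = (7*(-15) + 429)*(-12 + 400) = (-105 + 429)*388 = 324*388 = 125712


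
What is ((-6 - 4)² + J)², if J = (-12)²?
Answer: 59536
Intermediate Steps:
J = 144
((-6 - 4)² + J)² = ((-6 - 4)² + 144)² = ((-10)² + 144)² = (100 + 144)² = 244² = 59536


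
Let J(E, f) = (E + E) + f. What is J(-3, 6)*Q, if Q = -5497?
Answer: 0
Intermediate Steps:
J(E, f) = f + 2*E (J(E, f) = 2*E + f = f + 2*E)
J(-3, 6)*Q = (6 + 2*(-3))*(-5497) = (6 - 6)*(-5497) = 0*(-5497) = 0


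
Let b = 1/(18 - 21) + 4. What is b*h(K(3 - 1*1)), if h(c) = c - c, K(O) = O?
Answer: 0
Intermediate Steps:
h(c) = 0
b = 11/3 (b = 1/(-3) + 4 = -⅓ + 4 = 11/3 ≈ 3.6667)
b*h(K(3 - 1*1)) = (11/3)*0 = 0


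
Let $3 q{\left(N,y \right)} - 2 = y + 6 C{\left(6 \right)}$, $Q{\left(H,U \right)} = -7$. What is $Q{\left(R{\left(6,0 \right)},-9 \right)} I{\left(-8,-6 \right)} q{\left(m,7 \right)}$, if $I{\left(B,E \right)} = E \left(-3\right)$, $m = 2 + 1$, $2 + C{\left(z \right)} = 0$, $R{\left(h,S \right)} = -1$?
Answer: $126$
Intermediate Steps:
$C{\left(z \right)} = -2$ ($C{\left(z \right)} = -2 + 0 = -2$)
$m = 3$
$I{\left(B,E \right)} = - 3 E$
$q{\left(N,y \right)} = - \frac{10}{3} + \frac{y}{3}$ ($q{\left(N,y \right)} = \frac{2}{3} + \frac{y + 6 \left(-2\right)}{3} = \frac{2}{3} + \frac{y - 12}{3} = \frac{2}{3} + \frac{-12 + y}{3} = \frac{2}{3} + \left(-4 + \frac{y}{3}\right) = - \frac{10}{3} + \frac{y}{3}$)
$Q{\left(R{\left(6,0 \right)},-9 \right)} I{\left(-8,-6 \right)} q{\left(m,7 \right)} = - 7 \left(\left(-3\right) \left(-6\right)\right) \left(- \frac{10}{3} + \frac{1}{3} \cdot 7\right) = \left(-7\right) 18 \left(- \frac{10}{3} + \frac{7}{3}\right) = \left(-126\right) \left(-1\right) = 126$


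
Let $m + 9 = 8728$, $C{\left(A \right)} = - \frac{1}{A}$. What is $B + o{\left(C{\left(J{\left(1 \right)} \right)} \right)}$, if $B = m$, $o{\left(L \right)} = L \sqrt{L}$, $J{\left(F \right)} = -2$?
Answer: $8719 + \frac{\sqrt{2}}{4} \approx 8719.4$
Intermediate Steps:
$m = 8719$ ($m = -9 + 8728 = 8719$)
$o{\left(L \right)} = L^{\frac{3}{2}}$
$B = 8719$
$B + o{\left(C{\left(J{\left(1 \right)} \right)} \right)} = 8719 + \left(- \frac{1}{-2}\right)^{\frac{3}{2}} = 8719 + \left(\left(-1\right) \left(- \frac{1}{2}\right)\right)^{\frac{3}{2}} = 8719 + \left(\frac{1}{2}\right)^{\frac{3}{2}} = 8719 + \frac{\sqrt{2}}{4}$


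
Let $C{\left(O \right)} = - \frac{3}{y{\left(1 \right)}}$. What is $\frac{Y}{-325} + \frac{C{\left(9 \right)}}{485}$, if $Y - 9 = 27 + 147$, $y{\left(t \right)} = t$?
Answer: $- \frac{17946}{31525} \approx -0.56926$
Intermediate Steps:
$Y = 183$ ($Y = 9 + \left(27 + 147\right) = 9 + 174 = 183$)
$C{\left(O \right)} = -3$ ($C{\left(O \right)} = - \frac{3}{1} = \left(-3\right) 1 = -3$)
$\frac{Y}{-325} + \frac{C{\left(9 \right)}}{485} = \frac{183}{-325} - \frac{3}{485} = 183 \left(- \frac{1}{325}\right) - \frac{3}{485} = - \frac{183}{325} - \frac{3}{485} = - \frac{17946}{31525}$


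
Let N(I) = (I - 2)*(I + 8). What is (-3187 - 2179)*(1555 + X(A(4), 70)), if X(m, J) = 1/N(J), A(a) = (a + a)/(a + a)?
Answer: -22128635443/2652 ≈ -8.3441e+6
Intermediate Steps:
N(I) = (-2 + I)*(8 + I)
A(a) = 1 (A(a) = (2*a)/((2*a)) = (2*a)*(1/(2*a)) = 1)
X(m, J) = 1/(-16 + J² + 6*J)
(-3187 - 2179)*(1555 + X(A(4), 70)) = (-3187 - 2179)*(1555 + 1/(-16 + 70² + 6*70)) = -5366*(1555 + 1/(-16 + 4900 + 420)) = -5366*(1555 + 1/5304) = -5366*8247721/5304 = -22128635443/2652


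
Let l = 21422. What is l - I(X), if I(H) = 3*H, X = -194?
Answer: 22004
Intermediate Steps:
l - I(X) = 21422 - 3*(-194) = 21422 - 1*(-582) = 21422 + 582 = 22004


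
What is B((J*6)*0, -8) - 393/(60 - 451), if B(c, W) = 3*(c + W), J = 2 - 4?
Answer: -8991/391 ≈ -22.995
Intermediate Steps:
J = -2
B(c, W) = 3*W + 3*c (B(c, W) = 3*(W + c) = 3*W + 3*c)
B((J*6)*0, -8) - 393/(60 - 451) = (3*(-8) + 3*(-2*6*0)) - 393/(60 - 451) = (-24 + 3*(-12*0)) - 393/(-391) = (-24 + 3*0) - 1/391*(-393) = (-24 + 0) + 393/391 = -24 + 393/391 = -8991/391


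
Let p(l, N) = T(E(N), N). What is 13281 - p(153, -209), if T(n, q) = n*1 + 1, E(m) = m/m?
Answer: 13279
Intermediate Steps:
E(m) = 1
T(n, q) = 1 + n (T(n, q) = n + 1 = 1 + n)
p(l, N) = 2 (p(l, N) = 1 + 1 = 2)
13281 - p(153, -209) = 13281 - 1*2 = 13281 - 2 = 13279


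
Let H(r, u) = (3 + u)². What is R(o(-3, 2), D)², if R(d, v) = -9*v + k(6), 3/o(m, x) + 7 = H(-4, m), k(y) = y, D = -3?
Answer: 1089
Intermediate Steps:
o(m, x) = 3/(-7 + (3 + m)²)
R(d, v) = 6 - 9*v (R(d, v) = -9*v + 6 = 6 - 9*v)
R(o(-3, 2), D)² = (6 - 9*(-3))² = (6 + 27)² = 33² = 1089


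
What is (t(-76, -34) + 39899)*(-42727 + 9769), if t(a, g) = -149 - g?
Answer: -1311201072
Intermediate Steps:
(t(-76, -34) + 39899)*(-42727 + 9769) = ((-149 - 1*(-34)) + 39899)*(-42727 + 9769) = ((-149 + 34) + 39899)*(-32958) = (-115 + 39899)*(-32958) = 39784*(-32958) = -1311201072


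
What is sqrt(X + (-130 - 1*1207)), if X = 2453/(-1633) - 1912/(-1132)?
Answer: 2*I*sqrt(71376613877013)/462139 ≈ 36.562*I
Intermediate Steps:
X = 86375/462139 (X = 2453*(-1/1633) - 1912*(-1/1132) = -2453/1633 + 478/283 = 86375/462139 ≈ 0.18690)
sqrt(X + (-130 - 1*1207)) = sqrt(86375/462139 + (-130 - 1*1207)) = sqrt(86375/462139 + (-130 - 1207)) = sqrt(86375/462139 - 1337) = sqrt(-617793468/462139) = 2*I*sqrt(71376613877013)/462139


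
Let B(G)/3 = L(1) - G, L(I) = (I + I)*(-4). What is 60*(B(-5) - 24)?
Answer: -1980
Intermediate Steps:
L(I) = -8*I (L(I) = (2*I)*(-4) = -8*I)
B(G) = -24 - 3*G (B(G) = 3*(-8*1 - G) = 3*(-8 - G) = -24 - 3*G)
60*(B(-5) - 24) = 60*((-24 - 3*(-5)) - 24) = 60*((-24 + 15) - 24) = 60*(-9 - 24) = 60*(-33) = -1980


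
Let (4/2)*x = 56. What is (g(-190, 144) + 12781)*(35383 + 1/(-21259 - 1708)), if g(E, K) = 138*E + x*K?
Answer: -7644517273520/22967 ≈ -3.3285e+8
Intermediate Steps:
x = 28 (x = (½)*56 = 28)
g(E, K) = 28*K + 138*E (g(E, K) = 138*E + 28*K = 28*K + 138*E)
(g(-190, 144) + 12781)*(35383 + 1/(-21259 - 1708)) = ((28*144 + 138*(-190)) + 12781)*(35383 + 1/(-21259 - 1708)) = ((4032 - 26220) + 12781)*(35383 + 1/(-22967)) = (-22188 + 12781)*(35383 - 1/22967) = -9407*812641360/22967 = -7644517273520/22967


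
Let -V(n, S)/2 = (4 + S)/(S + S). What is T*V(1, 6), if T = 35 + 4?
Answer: -65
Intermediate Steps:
T = 39
V(n, S) = -(4 + S)/S (V(n, S) = -2*(4 + S)/(S + S) = -2*(4 + S)/(2*S) = -2*(4 + S)*1/(2*S) = -(4 + S)/S)
T*V(1, 6) = 39*((-4 - 1*6)/6) = 39*((-4 - 6)/6) = 39*((⅙)*(-10)) = 39*(-5/3) = -65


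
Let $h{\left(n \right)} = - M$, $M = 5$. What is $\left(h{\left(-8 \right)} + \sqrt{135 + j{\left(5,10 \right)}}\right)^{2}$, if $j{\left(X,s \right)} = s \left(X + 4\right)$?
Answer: $100$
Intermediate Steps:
$j{\left(X,s \right)} = s \left(4 + X\right)$
$h{\left(n \right)} = -5$ ($h{\left(n \right)} = \left(-1\right) 5 = -5$)
$\left(h{\left(-8 \right)} + \sqrt{135 + j{\left(5,10 \right)}}\right)^{2} = \left(-5 + \sqrt{135 + 10 \left(4 + 5\right)}\right)^{2} = \left(-5 + \sqrt{135 + 10 \cdot 9}\right)^{2} = \left(-5 + \sqrt{135 + 90}\right)^{2} = \left(-5 + \sqrt{225}\right)^{2} = \left(-5 + 15\right)^{2} = 10^{2} = 100$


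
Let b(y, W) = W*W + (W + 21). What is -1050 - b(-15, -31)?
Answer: -2001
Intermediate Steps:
b(y, W) = 21 + W + W**2 (b(y, W) = W**2 + (21 + W) = 21 + W + W**2)
-1050 - b(-15, -31) = -1050 - (21 - 31 + (-31)**2) = -1050 - (21 - 31 + 961) = -1050 - 1*951 = -1050 - 951 = -2001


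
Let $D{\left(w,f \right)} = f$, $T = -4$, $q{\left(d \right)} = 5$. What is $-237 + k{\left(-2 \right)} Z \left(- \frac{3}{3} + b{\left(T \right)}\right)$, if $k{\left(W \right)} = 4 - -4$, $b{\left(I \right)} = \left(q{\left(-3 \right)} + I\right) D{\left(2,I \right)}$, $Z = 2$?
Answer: $-317$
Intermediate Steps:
$b{\left(I \right)} = I \left(5 + I\right)$ ($b{\left(I \right)} = \left(5 + I\right) I = I \left(5 + I\right)$)
$k{\left(W \right)} = 8$ ($k{\left(W \right)} = 4 + 4 = 8$)
$-237 + k{\left(-2 \right)} Z \left(- \frac{3}{3} + b{\left(T \right)}\right) = -237 + 8 \cdot 2 \left(- \frac{3}{3} - 4 \left(5 - 4\right)\right) = -237 + 8 \cdot 2 \left(\left(-3\right) \frac{1}{3} - 4\right) = -237 + 8 \cdot 2 \left(-1 - 4\right) = -237 + 8 \cdot 2 \left(-5\right) = -237 + 8 \left(-10\right) = -237 - 80 = -317$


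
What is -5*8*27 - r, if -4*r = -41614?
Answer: -22967/2 ≈ -11484.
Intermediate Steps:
r = 20807/2 (r = -1/4*(-41614) = 20807/2 ≈ 10404.)
-5*8*27 - r = -5*8*27 - 1*20807/2 = -40*27 - 20807/2 = -1080 - 20807/2 = -22967/2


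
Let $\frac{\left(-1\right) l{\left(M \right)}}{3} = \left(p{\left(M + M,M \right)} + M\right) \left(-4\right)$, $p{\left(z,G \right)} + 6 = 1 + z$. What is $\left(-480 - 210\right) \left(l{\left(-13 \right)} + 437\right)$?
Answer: $62790$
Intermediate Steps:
$p{\left(z,G \right)} = -5 + z$ ($p{\left(z,G \right)} = -6 + \left(1 + z\right) = -5 + z$)
$l{\left(M \right)} = -60 + 36 M$ ($l{\left(M \right)} = - 3 \left(\left(-5 + \left(M + M\right)\right) + M\right) \left(-4\right) = - 3 \left(\left(-5 + 2 M\right) + M\right) \left(-4\right) = - 3 \left(-5 + 3 M\right) \left(-4\right) = - 3 \left(20 - 12 M\right) = -60 + 36 M$)
$\left(-480 - 210\right) \left(l{\left(-13 \right)} + 437\right) = \left(-480 - 210\right) \left(\left(-60 + 36 \left(-13\right)\right) + 437\right) = - 690 \left(\left(-60 - 468\right) + 437\right) = - 690 \left(-528 + 437\right) = \left(-690\right) \left(-91\right) = 62790$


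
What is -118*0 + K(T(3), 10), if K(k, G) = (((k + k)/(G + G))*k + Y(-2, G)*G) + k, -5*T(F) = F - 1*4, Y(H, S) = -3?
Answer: -7449/250 ≈ -29.796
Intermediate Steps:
T(F) = ⅘ - F/5 (T(F) = -(F - 1*4)/5 = -(F - 4)/5 = -(-4 + F)/5 = ⅘ - F/5)
K(k, G) = k - 3*G + k²/G (K(k, G) = (((k + k)/(G + G))*k - 3*G) + k = (((2*k)/((2*G)))*k - 3*G) + k = (((2*k)*(1/(2*G)))*k - 3*G) + k = ((k/G)*k - 3*G) + k = (k²/G - 3*G) + k = (-3*G + k²/G) + k = k - 3*G + k²/G)
-118*0 + K(T(3), 10) = -118*0 + ((⅘ - ⅕*3) - 3*10 + (⅘ - ⅕*3)²/10) = 0 + ((⅘ - ⅗) - 30 + (⅘ - ⅗)²/10) = 0 + (⅕ - 30 + (⅕)²/10) = 0 + (⅕ - 30 + (⅒)*(1/25)) = 0 + (⅕ - 30 + 1/250) = 0 - 7449/250 = -7449/250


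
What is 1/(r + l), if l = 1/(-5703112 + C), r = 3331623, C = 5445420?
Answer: 257692/858532594115 ≈ 3.0015e-7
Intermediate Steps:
l = -1/257692 (l = 1/(-5703112 + 5445420) = 1/(-257692) = -1/257692 ≈ -3.8806e-6)
1/(r + l) = 1/(3331623 - 1/257692) = 1/(858532594115/257692) = 257692/858532594115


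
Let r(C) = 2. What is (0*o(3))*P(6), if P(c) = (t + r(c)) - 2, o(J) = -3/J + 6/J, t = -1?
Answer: 0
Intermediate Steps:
o(J) = 3/J
P(c) = -1 (P(c) = (-1 + 2) - 2 = 1 - 2 = -1)
(0*o(3))*P(6) = (0*(3/3))*(-1) = (0*(3*(⅓)))*(-1) = (0*1)*(-1) = 0*(-1) = 0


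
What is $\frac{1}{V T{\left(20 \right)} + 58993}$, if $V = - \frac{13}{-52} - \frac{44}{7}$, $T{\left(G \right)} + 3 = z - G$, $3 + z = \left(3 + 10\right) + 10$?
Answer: $\frac{28}{1652311} \approx 1.6946 \cdot 10^{-5}$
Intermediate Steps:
$z = 20$ ($z = -3 + \left(\left(3 + 10\right) + 10\right) = -3 + \left(13 + 10\right) = -3 + 23 = 20$)
$T{\left(G \right)} = 17 - G$ ($T{\left(G \right)} = -3 - \left(-20 + G\right) = 17 - G$)
$V = - \frac{169}{28}$ ($V = \left(-13\right) \left(- \frac{1}{52}\right) - \frac{44}{7} = \frac{1}{4} - \frac{44}{7} = - \frac{169}{28} \approx -6.0357$)
$\frac{1}{V T{\left(20 \right)} + 58993} = \frac{1}{- \frac{169 \left(17 - 20\right)}{28} + 58993} = \frac{1}{\left(- \frac{169}{28}\right) \left(-3\right) + 58993} = \frac{1}{\frac{507}{28} + 58993} = \frac{1}{\frac{1652311}{28}} = \frac{28}{1652311}$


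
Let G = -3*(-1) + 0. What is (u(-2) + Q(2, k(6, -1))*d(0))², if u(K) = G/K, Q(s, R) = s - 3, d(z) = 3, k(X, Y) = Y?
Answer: 81/4 ≈ 20.250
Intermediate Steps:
Q(s, R) = -3 + s
G = 3 (G = 3 + 0 = 3)
u(K) = 3/K
(u(-2) + Q(2, k(6, -1))*d(0))² = (3/(-2) + (-3 + 2)*3)² = (3*(-½) - 1*3)² = (-3/2 - 3)² = (-9/2)² = 81/4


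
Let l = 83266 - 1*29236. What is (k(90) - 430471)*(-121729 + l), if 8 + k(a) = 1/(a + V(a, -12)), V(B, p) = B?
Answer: 5245739540081/180 ≈ 2.9143e+10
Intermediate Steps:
l = 54030 (l = 83266 - 29236 = 54030)
k(a) = -8 + 1/(2*a) (k(a) = -8 + 1/(a + a) = -8 + 1/(2*a))
(k(90) - 430471)*(-121729 + l) = ((-8 + (1/2)/90) - 430471)*(-121729 + 54030) = ((-8 + (1/2)*(1/90)) - 430471)*(-67699) = ((-8 + 1/180) - 430471)*(-67699) = (-1439/180 - 430471)*(-67699) = -77486219/180*(-67699) = 5245739540081/180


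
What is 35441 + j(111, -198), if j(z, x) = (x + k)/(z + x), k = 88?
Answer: 3083477/87 ≈ 35442.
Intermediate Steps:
j(z, x) = (88 + x)/(x + z) (j(z, x) = (x + 88)/(z + x) = (88 + x)/(x + z))
35441 + j(111, -198) = 35441 + (88 - 198)/(-198 + 111) = 35441 - 110/(-87) = 35441 - 1/87*(-110) = 35441 + 110/87 = 3083477/87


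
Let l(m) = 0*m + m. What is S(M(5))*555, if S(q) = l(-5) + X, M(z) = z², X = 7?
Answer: 1110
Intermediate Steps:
l(m) = m (l(m) = 0 + m = m)
S(q) = 2 (S(q) = -5 + 7 = 2)
S(M(5))*555 = 2*555 = 1110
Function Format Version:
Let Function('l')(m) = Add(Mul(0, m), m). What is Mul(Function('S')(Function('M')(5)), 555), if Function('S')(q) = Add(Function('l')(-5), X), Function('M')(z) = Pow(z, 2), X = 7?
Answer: 1110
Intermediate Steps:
Function('l')(m) = m (Function('l')(m) = Add(0, m) = m)
Function('S')(q) = 2 (Function('S')(q) = Add(-5, 7) = 2)
Mul(Function('S')(Function('M')(5)), 555) = Mul(2, 555) = 1110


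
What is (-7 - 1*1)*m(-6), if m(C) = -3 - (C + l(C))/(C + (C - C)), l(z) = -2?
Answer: 104/3 ≈ 34.667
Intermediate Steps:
m(C) = -3 - (-2 + C)/C (m(C) = -3 - (C - 2)/(C + (C - C)) = -3 - (-2 + C)/(C + 0) = -3 - (-2 + C)/C)
(-7 - 1*1)*m(-6) = (-7 - 1*1)*(-4 + 2/(-6)) = (-7 - 1)*(-4 + 2*(-⅙)) = -8*(-4 - ⅓) = -8*(-13/3) = 104/3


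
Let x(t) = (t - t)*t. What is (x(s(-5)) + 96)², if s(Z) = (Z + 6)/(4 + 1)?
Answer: 9216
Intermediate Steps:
s(Z) = 6/5 + Z/5 (s(Z) = (6 + Z)/5 = (6 + Z)*(⅕) = 6/5 + Z/5)
x(t) = 0 (x(t) = 0*t = 0)
(x(s(-5)) + 96)² = (0 + 96)² = 96² = 9216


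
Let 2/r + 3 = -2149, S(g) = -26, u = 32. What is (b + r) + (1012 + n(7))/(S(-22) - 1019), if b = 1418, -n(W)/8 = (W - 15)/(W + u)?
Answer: 62140097653/43852380 ≈ 1417.0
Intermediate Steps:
r = -1/1076 (r = 2/(-3 - 2149) = 2/(-2152) = 2*(-1/2152) = -1/1076 ≈ -0.00092937)
n(W) = -8*(-15 + W)/(32 + W) (n(W) = -8*(W - 15)/(W + 32) = -8*(-15 + W)/(32 + W))
(b + r) + (1012 + n(7))/(S(-22) - 1019) = (1418 - 1/1076) + (1012 + 8*(15 - 1*7)/(32 + 7))/(-26 - 1019) = 1525767/1076 + (1012 + 8*(15 - 7)/39)/(-1045) = 1525767/1076 + (1012 + 8*(1/39)*8)*(-1/1045) = 1525767/1076 + (1012 + 64/39)*(-1/1045) = 1525767/1076 + (39532/39)*(-1/1045) = 1525767/1076 - 39532/40755 = 62140097653/43852380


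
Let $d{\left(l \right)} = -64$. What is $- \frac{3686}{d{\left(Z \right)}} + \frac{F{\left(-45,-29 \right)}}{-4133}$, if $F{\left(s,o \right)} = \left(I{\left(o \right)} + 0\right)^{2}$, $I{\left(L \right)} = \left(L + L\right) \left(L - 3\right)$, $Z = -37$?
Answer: $- \frac{102614433}{132256} \approx -775.88$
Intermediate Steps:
$I{\left(L \right)} = 2 L \left(-3 + L\right)$
$F{\left(s,o \right)} = 4 o^{2} \left(-3 + o\right)^{2}$ ($F{\left(s,o \right)} = \left(2 o \left(-3 + o\right) + 0\right)^{2} = \left(2 o \left(-3 + o\right)\right)^{2} = 4 o^{2} \left(-3 + o\right)^{2}$)
$- \frac{3686}{d{\left(Z \right)}} + \frac{F{\left(-45,-29 \right)}}{-4133} = - \frac{3686}{-64} + \frac{4 \left(-29\right)^{2} \left(-3 - 29\right)^{2}}{-4133} = \left(-3686\right) \left(- \frac{1}{64}\right) + 4 \cdot 841 \left(-32\right)^{2} \left(- \frac{1}{4133}\right) = \frac{1843}{32} + 4 \cdot 841 \cdot 1024 \left(- \frac{1}{4133}\right) = \frac{1843}{32} + 3444736 \left(- \frac{1}{4133}\right) = \frac{1843}{32} - \frac{3444736}{4133} = - \frac{102614433}{132256}$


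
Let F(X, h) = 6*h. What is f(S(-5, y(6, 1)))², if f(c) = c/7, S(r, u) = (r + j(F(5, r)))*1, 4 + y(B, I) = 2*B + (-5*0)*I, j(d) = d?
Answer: 25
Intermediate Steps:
y(B, I) = -4 + 2*B (y(B, I) = -4 + (2*B + (-5*0)*I) = -4 + (2*B + 0*I) = -4 + (2*B + 0) = -4 + 2*B)
S(r, u) = 7*r (S(r, u) = (r + 6*r)*1 = (7*r)*1 = 7*r)
f(c) = c/7 (f(c) = c*(⅐) = c/7)
f(S(-5, y(6, 1)))² = ((7*(-5))/7)² = ((⅐)*(-35))² = (-5)² = 25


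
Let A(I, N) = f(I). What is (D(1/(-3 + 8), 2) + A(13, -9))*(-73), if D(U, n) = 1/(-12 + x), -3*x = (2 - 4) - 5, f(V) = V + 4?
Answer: -35770/29 ≈ -1233.4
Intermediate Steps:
f(V) = 4 + V
A(I, N) = 4 + I
x = 7/3 (x = -((2 - 4) - 5)/3 = -(-2 - 5)/3 = -⅓*(-7) = 7/3 ≈ 2.3333)
D(U, n) = -3/29 (D(U, n) = 1/(-12 + 7/3) = 1/(-29/3) = -3/29)
(D(1/(-3 + 8), 2) + A(13, -9))*(-73) = (-3/29 + (4 + 13))*(-73) = (-3/29 + 17)*(-73) = (490/29)*(-73) = -35770/29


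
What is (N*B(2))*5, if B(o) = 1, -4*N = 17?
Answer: -85/4 ≈ -21.250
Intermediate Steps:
N = -17/4 (N = -1/4*17 = -17/4 ≈ -4.2500)
(N*B(2))*5 = -17/4*1*5 = -17/4*5 = -85/4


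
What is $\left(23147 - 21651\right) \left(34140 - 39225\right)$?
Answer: $-7607160$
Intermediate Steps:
$\left(23147 - 21651\right) \left(34140 - 39225\right) = 1496 \left(34140 - 39225\right) = 1496 \left(-5085\right) = -7607160$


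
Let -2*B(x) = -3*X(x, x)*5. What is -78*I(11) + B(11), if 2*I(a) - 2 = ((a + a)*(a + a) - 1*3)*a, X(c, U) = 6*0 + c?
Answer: -412689/2 ≈ -2.0634e+5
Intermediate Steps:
X(c, U) = c (X(c, U) = 0 + c = c)
I(a) = 1 + a*(-3 + 4*a²)/2 (I(a) = 1 + (((a + a)*(a + a) - 1*3)*a)/2 = 1 + (((2*a)*(2*a) - 3)*a)/2 = 1 + ((4*a² - 3)*a)/2 = 1 + ((-3 + 4*a²)*a)/2 = 1 + (a*(-3 + 4*a²))/2 = 1 + a*(-3 + 4*a²)/2)
B(x) = 15*x/2 (B(x) = -(-3*x)*5/2 = -(-15)*x/2 = 15*x/2)
-78*I(11) + B(11) = -78*(1 + 2*11³ - 3/2*11) + (15/2)*11 = -78*(1 + 2*1331 - 33/2) + 165/2 = -78*(1 + 2662 - 33/2) + 165/2 = -78*5293/2 + 165/2 = -206427 + 165/2 = -412689/2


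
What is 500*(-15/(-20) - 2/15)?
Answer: 925/3 ≈ 308.33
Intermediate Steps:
500*(-15/(-20) - 2/15) = 500*(-15*(-1/20) - 2*1/15) = 500*(¾ - 2/15) = 500*(37/60) = 925/3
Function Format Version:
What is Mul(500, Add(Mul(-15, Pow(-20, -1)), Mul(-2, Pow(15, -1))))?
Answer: Rational(925, 3) ≈ 308.33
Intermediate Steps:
Mul(500, Add(Mul(-15, Pow(-20, -1)), Mul(-2, Pow(15, -1)))) = Mul(500, Add(Mul(-15, Rational(-1, 20)), Mul(-2, Rational(1, 15)))) = Mul(500, Add(Rational(3, 4), Rational(-2, 15))) = Mul(500, Rational(37, 60)) = Rational(925, 3)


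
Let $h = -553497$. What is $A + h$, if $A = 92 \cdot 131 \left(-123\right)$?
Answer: $-2035893$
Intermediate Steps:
$A = -1482396$ ($A = 12052 \left(-123\right) = -1482396$)
$A + h = -1482396 - 553497 = -2035893$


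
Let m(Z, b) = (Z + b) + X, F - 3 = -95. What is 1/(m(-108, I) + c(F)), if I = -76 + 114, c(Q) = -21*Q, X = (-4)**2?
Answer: 1/1878 ≈ 0.00053248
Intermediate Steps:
F = -92 (F = 3 - 95 = -92)
X = 16
I = 38
m(Z, b) = 16 + Z + b (m(Z, b) = (Z + b) + 16 = 16 + Z + b)
1/(m(-108, I) + c(F)) = 1/((16 - 108 + 38) - 21*(-92)) = 1/(-54 + 1932) = 1/1878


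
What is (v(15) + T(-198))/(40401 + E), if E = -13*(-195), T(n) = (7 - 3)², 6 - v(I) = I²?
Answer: -203/42936 ≈ -0.0047280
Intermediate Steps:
v(I) = 6 - I²
T(n) = 16 (T(n) = 4² = 16)
E = 2535
(v(15) + T(-198))/(40401 + E) = ((6 - 1*15²) + 16)/(40401 + 2535) = ((6 - 1*225) + 16)/42936 = ((6 - 225) + 16)*(1/42936) = (-219 + 16)*(1/42936) = -203*1/42936 = -203/42936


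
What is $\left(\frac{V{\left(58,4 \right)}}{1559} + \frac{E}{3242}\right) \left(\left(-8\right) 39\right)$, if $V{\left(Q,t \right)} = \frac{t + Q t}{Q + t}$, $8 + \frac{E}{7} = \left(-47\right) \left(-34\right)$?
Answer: $- \frac{83972354856}{78341309} \approx -1071.9$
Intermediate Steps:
$E = 11130$ ($E = -56 + 7 \left(\left(-47\right) \left(-34\right)\right) = -56 + 7 \cdot 1598 = -56 + 11186 = 11130$)
$V{\left(Q,t \right)} = \frac{t + Q t}{Q + t}$
$\left(\frac{V{\left(58,4 \right)}}{1559} + \frac{E}{3242}\right) \left(\left(-8\right) 39\right) = \left(\frac{4 \frac{1}{58 + 4} \left(1 + 58\right)}{1559} + \frac{11130}{3242}\right) \left(\left(-8\right) 39\right) = \left(4 \cdot \frac{1}{62} \cdot 59 \cdot \frac{1}{1559} + 11130 \cdot \frac{1}{3242}\right) \left(-312\right) = \left(4 \cdot \frac{1}{62} \cdot 59 \cdot \frac{1}{1559} + \frac{5565}{1621}\right) \left(-312\right) = \left(\frac{118}{31} \cdot \frac{1}{1559} + \frac{5565}{1621}\right) \left(-312\right) = \left(\frac{118}{48329} + \frac{5565}{1621}\right) \left(-312\right) = \frac{269142163}{78341309} \left(-312\right) = - \frac{83972354856}{78341309}$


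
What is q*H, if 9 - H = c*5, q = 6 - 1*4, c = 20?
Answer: -182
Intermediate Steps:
q = 2 (q = 6 - 4 = 2)
H = -91 (H = 9 - 20*5 = 9 - 1*100 = 9 - 100 = -91)
q*H = 2*(-91) = -182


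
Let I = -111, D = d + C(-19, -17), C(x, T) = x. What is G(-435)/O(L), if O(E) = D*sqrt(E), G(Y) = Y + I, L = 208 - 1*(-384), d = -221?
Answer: 91*sqrt(37)/5920 ≈ 0.093502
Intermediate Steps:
L = 592 (L = 208 + 384 = 592)
D = -240 (D = -221 - 19 = -240)
G(Y) = -111 + Y (G(Y) = Y - 111 = -111 + Y)
O(E) = -240*sqrt(E)
G(-435)/O(L) = (-111 - 435)/((-960*sqrt(37))) = -546*(-sqrt(37)/35520) = -(-91)*sqrt(37)/5920 = 91*sqrt(37)/5920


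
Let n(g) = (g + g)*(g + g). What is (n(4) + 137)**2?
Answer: 40401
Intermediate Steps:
n(g) = 4*g**2 (n(g) = (2*g)*(2*g) = 4*g**2)
(n(4) + 137)**2 = (4*4**2 + 137)**2 = (4*16 + 137)**2 = (64 + 137)**2 = 201**2 = 40401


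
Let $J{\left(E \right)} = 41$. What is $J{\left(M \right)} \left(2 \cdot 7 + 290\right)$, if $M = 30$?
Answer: $12464$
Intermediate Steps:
$J{\left(M \right)} \left(2 \cdot 7 + 290\right) = 41 \left(2 \cdot 7 + 290\right) = 41 \left(14 + 290\right) = 41 \cdot 304 = 12464$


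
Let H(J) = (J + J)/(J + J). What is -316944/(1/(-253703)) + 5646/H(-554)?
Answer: 80409649278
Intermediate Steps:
H(J) = 1 (H(J) = (2*J)/((2*J)) = (2*J)*(1/(2*J)) = 1)
-316944/(1/(-253703)) + 5646/H(-554) = -316944/(1/(-253703)) + 5646/1 = -316944/(-1/253703) + 5646*1 = -316944*(-253703) + 5646 = 80409643632 + 5646 = 80409649278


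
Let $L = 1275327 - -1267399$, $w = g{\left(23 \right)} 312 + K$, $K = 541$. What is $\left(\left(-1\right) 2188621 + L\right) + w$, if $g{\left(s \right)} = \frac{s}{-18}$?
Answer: $\frac{1062742}{3} \approx 3.5425 \cdot 10^{5}$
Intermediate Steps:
$g{\left(s \right)} = - \frac{s}{18}$ ($g{\left(s \right)} = s \left(- \frac{1}{18}\right) = - \frac{s}{18}$)
$w = \frac{427}{3}$ ($w = \left(- \frac{1}{18}\right) 23 \cdot 312 + 541 = \left(- \frac{23}{18}\right) 312 + 541 = - \frac{1196}{3} + 541 = \frac{427}{3} \approx 142.33$)
$L = 2542726$ ($L = 1275327 + 1267399 = 2542726$)
$\left(\left(-1\right) 2188621 + L\right) + w = \left(\left(-1\right) 2188621 + 2542726\right) + \frac{427}{3} = \left(-2188621 + 2542726\right) + \frac{427}{3} = 354105 + \frac{427}{3} = \frac{1062742}{3}$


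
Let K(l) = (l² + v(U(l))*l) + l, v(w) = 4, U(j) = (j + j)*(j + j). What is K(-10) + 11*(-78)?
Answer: -808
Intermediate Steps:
U(j) = 4*j² (U(j) = (2*j)*(2*j) = 4*j²)
K(l) = l² + 5*l (K(l) = (l² + 4*l) + l = l² + 5*l)
K(-10) + 11*(-78) = -10*(5 - 10) + 11*(-78) = -10*(-5) - 858 = 50 - 858 = -808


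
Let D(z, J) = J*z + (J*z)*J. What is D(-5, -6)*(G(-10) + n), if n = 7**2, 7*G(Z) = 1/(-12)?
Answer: -102875/14 ≈ -7348.2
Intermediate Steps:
D(z, J) = J*z + z*J**2
G(Z) = -1/84 (G(Z) = (1/7)/(-12) = (1/7)*(-1/12) = -1/84)
n = 49
D(-5, -6)*(G(-10) + n) = (-6*(-5)*(1 - 6))*(-1/84 + 49) = -6*(-5)*(-5)*(4115/84) = -150*4115/84 = -102875/14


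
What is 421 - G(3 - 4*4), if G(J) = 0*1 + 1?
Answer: 420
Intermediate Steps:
G(J) = 1 (G(J) = 0 + 1 = 1)
421 - G(3 - 4*4) = 421 - 1*1 = 421 - 1 = 420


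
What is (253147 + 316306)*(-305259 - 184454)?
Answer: -278868536989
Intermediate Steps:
(253147 + 316306)*(-305259 - 184454) = 569453*(-489713) = -278868536989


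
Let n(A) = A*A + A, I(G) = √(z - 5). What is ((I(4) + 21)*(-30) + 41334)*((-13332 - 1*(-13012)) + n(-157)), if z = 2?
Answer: 983897088 - 725160*I*√3 ≈ 9.839e+8 - 1.256e+6*I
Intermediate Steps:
I(G) = I*√3 (I(G) = √(2 - 5) = √(-3) = I*√3)
n(A) = A + A² (n(A) = A² + A = A + A²)
((I(4) + 21)*(-30) + 41334)*((-13332 - 1*(-13012)) + n(-157)) = ((I*√3 + 21)*(-30) + 41334)*((-13332 - 1*(-13012)) - 157*(1 - 157)) = ((21 + I*√3)*(-30) + 41334)*((-13332 + 13012) - 157*(-156)) = ((-630 - 30*I*√3) + 41334)*(-320 + 24492) = (40704 - 30*I*√3)*24172 = 983897088 - 725160*I*√3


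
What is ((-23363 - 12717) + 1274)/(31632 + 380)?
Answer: -17403/16006 ≈ -1.0873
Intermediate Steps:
((-23363 - 12717) + 1274)/(31632 + 380) = (-36080 + 1274)/32012 = -34806*1/32012 = -17403/16006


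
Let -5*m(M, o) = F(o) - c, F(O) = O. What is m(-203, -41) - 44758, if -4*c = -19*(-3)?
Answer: -895053/20 ≈ -44753.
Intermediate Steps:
c = -57/4 (c = -(-19)*(-3)/4 = -¼*57 = -57/4 ≈ -14.250)
m(M, o) = -57/20 - o/5 (m(M, o) = -(o - 1*(-57/4))/5 = -(o + 57/4)/5 = -(57/4 + o)/5 = -57/20 - o/5)
m(-203, -41) - 44758 = (-57/20 - ⅕*(-41)) - 44758 = (-57/20 + 41/5) - 44758 = 107/20 - 44758 = -895053/20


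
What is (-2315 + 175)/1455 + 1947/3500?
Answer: -931423/1018500 ≈ -0.91451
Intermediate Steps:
(-2315 + 175)/1455 + 1947/3500 = -2140*1/1455 + 1947*(1/3500) = -428/291 + 1947/3500 = -931423/1018500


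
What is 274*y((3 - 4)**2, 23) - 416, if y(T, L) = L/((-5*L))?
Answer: -2354/5 ≈ -470.80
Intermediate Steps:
y(T, L) = -1/5 (y(T, L) = L*(-1/(5*L)) = -1/5)
274*y((3 - 4)**2, 23) - 416 = 274*(-1/5) - 416 = -274/5 - 416 = -2354/5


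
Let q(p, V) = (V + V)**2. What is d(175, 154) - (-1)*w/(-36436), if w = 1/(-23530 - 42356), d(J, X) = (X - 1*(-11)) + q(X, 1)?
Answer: 405705168025/2400622296 ≈ 169.00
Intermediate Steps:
q(p, V) = 4*V**2 (q(p, V) = (2*V)**2 = 4*V**2)
d(J, X) = 15 + X (d(J, X) = (X - 1*(-11)) + 4*1**2 = (X + 11) + 4*1 = (11 + X) + 4 = 15 + X)
w = -1/65886 (w = 1/(-65886) = -1/65886 ≈ -1.5178e-5)
d(175, 154) - (-1)*w/(-36436) = (15 + 154) - (-1)*(-1/65886/(-36436)) = 169 - (-1)*(-1/65886*(-1/36436)) = 169 - (-1)/2400622296 = 169 - 1*(-1/2400622296) = 169 + 1/2400622296 = 405705168025/2400622296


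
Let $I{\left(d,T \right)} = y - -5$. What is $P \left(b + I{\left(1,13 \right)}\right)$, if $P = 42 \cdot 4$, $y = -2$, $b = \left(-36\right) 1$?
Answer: $-5544$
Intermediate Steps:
$b = -36$
$P = 168$
$I{\left(d,T \right)} = 3$ ($I{\left(d,T \right)} = -2 - -5 = -2 + 5 = 3$)
$P \left(b + I{\left(1,13 \right)}\right) = 168 \left(-36 + 3\right) = 168 \left(-33\right) = -5544$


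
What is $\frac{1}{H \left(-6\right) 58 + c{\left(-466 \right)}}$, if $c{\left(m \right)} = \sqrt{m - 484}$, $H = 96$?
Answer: $- \frac{16704}{558047707} - \frac{5 i \sqrt{38}}{1116095414} \approx -2.9933 \cdot 10^{-5} - 2.7616 \cdot 10^{-8} i$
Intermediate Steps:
$c{\left(m \right)} = \sqrt{-484 + m}$
$\frac{1}{H \left(-6\right) 58 + c{\left(-466 \right)}} = \frac{1}{96 \left(-6\right) 58 + \sqrt{-484 - 466}} = \frac{1}{\left(-576\right) 58 + \sqrt{-950}} = \frac{1}{-33408 + 5 i \sqrt{38}}$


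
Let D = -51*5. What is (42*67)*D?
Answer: -717570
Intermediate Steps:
D = -255
(42*67)*D = (42*67)*(-255) = 2814*(-255) = -717570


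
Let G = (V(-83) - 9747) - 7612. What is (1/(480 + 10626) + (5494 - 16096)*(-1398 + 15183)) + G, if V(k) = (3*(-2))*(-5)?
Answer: -1623318474293/11106 ≈ -1.4617e+8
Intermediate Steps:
V(k) = 30 (V(k) = -6*(-5) = 30)
G = -17329 (G = (30 - 9747) - 7612 = -9717 - 7612 = -17329)
(1/(480 + 10626) + (5494 - 16096)*(-1398 + 15183)) + G = (1/(480 + 10626) + (5494 - 16096)*(-1398 + 15183)) - 17329 = (1/11106 - 10602*13785) - 17329 = (1/11106 - 146148570) - 17329 = -1623126018419/11106 - 17329 = -1623318474293/11106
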